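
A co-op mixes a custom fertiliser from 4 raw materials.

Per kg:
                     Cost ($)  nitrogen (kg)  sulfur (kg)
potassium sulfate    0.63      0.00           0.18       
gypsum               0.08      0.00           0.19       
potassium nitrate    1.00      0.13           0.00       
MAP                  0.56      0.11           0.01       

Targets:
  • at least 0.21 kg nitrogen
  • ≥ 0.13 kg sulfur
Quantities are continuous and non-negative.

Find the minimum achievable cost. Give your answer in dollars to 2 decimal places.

$1.12

Treat it as an LP. Let x1 = kg of potassium sulfate, x2 = kg of gypsum, x3 = kg of potassium nitrate, x4 = kg of MAP.
Minimise 0.63x1 + 0.08x2 + 1x3 + 0.56x4 subject to:
  0.13x3 + 0.11x4 ≥ 0.21   (nitrogen)
  0.18x1 + 0.19x2 + 0.01x4 ≥ 0.13   (sulfur)
  x1, x2, x3, x4 ≥ 0.
The cheapest feasible vertex uses only gypsum, MAP; potassium sulfate, potassium nitrate are not used. Binding constraints: nitrogen and sulfur.
Optimal quantities: gypsum = 0.5837 kg, MAP = 1.909 kg.
Hence cost = 0.08·0.5837 + 0.56·1.909 = $1.1157.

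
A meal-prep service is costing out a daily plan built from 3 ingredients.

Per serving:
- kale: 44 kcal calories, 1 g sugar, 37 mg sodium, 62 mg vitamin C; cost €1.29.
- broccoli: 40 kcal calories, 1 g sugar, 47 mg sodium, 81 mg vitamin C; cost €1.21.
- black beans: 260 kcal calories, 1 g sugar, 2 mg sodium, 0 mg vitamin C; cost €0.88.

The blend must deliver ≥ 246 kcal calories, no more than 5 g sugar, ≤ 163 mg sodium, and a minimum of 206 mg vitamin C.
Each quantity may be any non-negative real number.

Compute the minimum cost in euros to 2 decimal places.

Treat it as an LP. Let x1 = servings of kale, x2 = servings of broccoli, x3 = servings of black beans.
min 1.29x1 + 1.21x2 + 0.88x3 with:
  44x1 + 40x2 + 260x3 ≥ 246   (calories)
  1x1 + 1x2 + 1x3 ≤ 5   (sugar)
  37x1 + 47x2 + 2x3 ≤ 163   (sodium)
  62x1 + 81x2 ≥ 206   (vitamin C)
  x1, x2, x3 ≥ 0.
At the optimum only broccoli, black beans are positive (kale = 0). The calories and vitamin C requirements are met with equality.
That vertex is x2 = 2.543, x3 = 0.5549.
Hence cost = 1.21·2.543 + 0.88·0.5549 = €3.5653.

€3.57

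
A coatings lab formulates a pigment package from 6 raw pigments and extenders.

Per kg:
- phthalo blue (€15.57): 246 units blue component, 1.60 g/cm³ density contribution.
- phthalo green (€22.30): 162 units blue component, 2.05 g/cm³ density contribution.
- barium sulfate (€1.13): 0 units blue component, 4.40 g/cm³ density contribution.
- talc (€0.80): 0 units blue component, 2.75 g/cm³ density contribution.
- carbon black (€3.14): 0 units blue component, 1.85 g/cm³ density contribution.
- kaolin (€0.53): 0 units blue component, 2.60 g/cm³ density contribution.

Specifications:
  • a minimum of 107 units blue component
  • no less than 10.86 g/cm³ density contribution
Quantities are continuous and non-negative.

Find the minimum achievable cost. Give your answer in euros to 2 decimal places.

Let x1 = kg of phthalo blue, x2 = kg of phthalo green, x3 = kg of barium sulfate, x4 = kg of talc, x5 = kg of carbon black, x6 = kg of kaolin.
Minimise 15.57x1 + 22.3x2 + 1.13x3 + 0.8x4 + 3.14x5 + 0.53x6 s.t.:
  246x1 + 162x2 ≥ 107   (blue component)
  1.6x1 + 2.05x2 + 4.4x3 + 2.75x4 + 1.85x5 + 2.6x6 ≥ 10.86   (density contribution)
  x1, x2, x3, x4, x5, x6 ≥ 0.
The cheapest feasible vertex uses only phthalo blue, kaolin; phthalo green, barium sulfate, talc, carbon black are not used. There the blue component and density contribution constraints are tight.
So phthalo blue = 0.435 kg, kaolin = 3.909 kg.
Objective = 15.57·0.435 + 0.53·3.909 = 8.8447.

€8.84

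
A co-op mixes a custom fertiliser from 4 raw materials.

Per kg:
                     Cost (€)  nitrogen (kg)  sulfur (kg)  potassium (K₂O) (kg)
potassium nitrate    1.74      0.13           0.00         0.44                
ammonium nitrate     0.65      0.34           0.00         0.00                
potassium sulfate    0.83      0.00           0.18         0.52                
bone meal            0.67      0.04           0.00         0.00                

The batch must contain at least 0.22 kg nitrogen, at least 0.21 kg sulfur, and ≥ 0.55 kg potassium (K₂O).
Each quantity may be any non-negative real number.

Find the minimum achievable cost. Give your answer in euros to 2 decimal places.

Let x1 = kg of potassium nitrate, x2 = kg of ammonium nitrate, x3 = kg of potassium sulfate, x4 = kg of bone meal.
Minimize 1.74x1 + 0.65x2 + 0.83x3 + 0.67x4 subject to:
  0.13x1 + 0.34x2 + 0.04x4 ≥ 0.22   (nitrogen)
  0.18x3 ≥ 0.21   (sulfur)
  0.44x1 + 0.52x3 ≥ 0.55   (potassium (K₂O))
  x1, x2, x3, x4 ≥ 0.
The minimum-cost mix takes nothing from potassium nitrate, bone meal — only ammonium nitrate, potassium sulfate. There the nitrogen and sulfur constraints are tight.
That vertex is x2 = 0.6471, x3 = 1.167.
Cost = 0.65·0.6471 + 0.83·1.167 = 1.3892.

€1.39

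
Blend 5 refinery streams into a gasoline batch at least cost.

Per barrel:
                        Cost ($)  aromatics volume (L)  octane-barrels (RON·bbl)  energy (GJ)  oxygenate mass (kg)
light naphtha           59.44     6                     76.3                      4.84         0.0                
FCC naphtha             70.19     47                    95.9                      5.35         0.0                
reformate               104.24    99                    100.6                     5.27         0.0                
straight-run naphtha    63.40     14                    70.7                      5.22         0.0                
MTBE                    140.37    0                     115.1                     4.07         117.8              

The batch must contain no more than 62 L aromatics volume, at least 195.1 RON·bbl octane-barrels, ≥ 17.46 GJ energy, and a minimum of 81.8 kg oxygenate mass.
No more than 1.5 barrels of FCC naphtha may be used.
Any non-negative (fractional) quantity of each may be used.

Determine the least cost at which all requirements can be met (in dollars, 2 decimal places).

$275.21

Set it up as a linear program. Let x1 = barrels of light naphtha, x2 = barrels of FCC naphtha, x3 = barrels of reformate, x4 = barrels of straight-run naphtha, x5 = barrels of MTBE.
Minimize 59.44x1 + 70.19x2 + 104.24x3 + 63.4x4 + 140.37x5 subject to:
  6x1 + 47x2 + 99x3 + 14x4 ≤ 62   (aromatics volume)
  76.3x1 + 95.9x2 + 100.6x3 + 70.7x4 + 115.1x5 ≥ 195.1   (octane-barrels)
  4.84x1 + 5.35x2 + 5.27x3 + 5.22x4 + 4.07x5 ≥ 17.46   (energy)
  117.8x5 ≥ 81.8   (oxygenate mass)
  x2 ≤ 1.5
  x1, x2, x3, x4, x5 ≥ 0.
The minimum-cost mix takes nothing from light naphtha, FCC naphtha, reformate — only straight-run naphtha, MTBE. There the energy and oxygenate mass constraints are tight.
Optimal quantities: straight-run naphtha = 2.8034 barrels, MTBE = 0.6944 barrels.
Hence cost = 63.4·2.8034 + 140.37·0.6944 = $275.2085.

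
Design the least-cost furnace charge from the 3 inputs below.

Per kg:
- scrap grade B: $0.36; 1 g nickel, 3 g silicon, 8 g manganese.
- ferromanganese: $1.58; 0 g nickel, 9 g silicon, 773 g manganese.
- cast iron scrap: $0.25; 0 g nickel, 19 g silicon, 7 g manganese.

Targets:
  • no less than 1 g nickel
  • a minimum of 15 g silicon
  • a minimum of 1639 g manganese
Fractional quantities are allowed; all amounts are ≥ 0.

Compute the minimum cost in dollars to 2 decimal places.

Let x1 = kg of scrap grade B, x2 = kg of ferromanganese, x3 = kg of cast iron scrap.
min 0.36x1 + 1.58x2 + 0.25x3 with:
  1x1 ≥ 1   (nickel)
  3x1 + 9x2 + 19x3 ≥ 15   (silicon)
  8x1 + 773x2 + 7x3 ≥ 1639   (manganese)
  x1, x2, x3 ≥ 0.
The cheapest feasible vertex uses only scrap grade B, ferromanganese; cast iron scrap is not used. Binding constraints: nickel and manganese.
So scrap grade B = 1 kg, ferromanganese = 2.11 kg.
Hence cost = 0.36·1 + 1.58·2.11 = $3.6938.

$3.69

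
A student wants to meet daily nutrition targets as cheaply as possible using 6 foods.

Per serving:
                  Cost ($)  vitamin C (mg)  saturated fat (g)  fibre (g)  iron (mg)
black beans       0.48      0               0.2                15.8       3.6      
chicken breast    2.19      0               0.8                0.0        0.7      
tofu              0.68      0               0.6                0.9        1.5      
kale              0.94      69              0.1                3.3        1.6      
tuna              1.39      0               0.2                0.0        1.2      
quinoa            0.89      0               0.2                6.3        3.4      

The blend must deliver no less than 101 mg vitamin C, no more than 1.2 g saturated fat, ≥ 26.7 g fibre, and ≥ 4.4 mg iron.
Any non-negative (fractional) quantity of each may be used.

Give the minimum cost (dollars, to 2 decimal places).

$2.04

Set it up as a linear program. Let x1 = servings of black beans, x2 = servings of chicken breast, x3 = servings of tofu, x4 = servings of kale, x5 = servings of tuna, x6 = servings of quinoa.
min 0.48x1 + 2.19x2 + 0.68x3 + 0.94x4 + 1.39x5 + 0.89x6 s.t.:
  69x4 ≥ 101   (vitamin C)
  0.2x1 + 0.8x2 + 0.6x3 + 0.1x4 + 0.2x5 + 0.2x6 ≤ 1.2   (saturated fat)
  15.8x1 + 0.9x3 + 3.3x4 + 6.3x6 ≥ 26.7   (fibre)
  3.6x1 + 0.7x2 + 1.5x3 + 1.6x4 + 1.2x5 + 3.4x6 ≥ 4.4   (iron)
  x1, x2, x3, x4, x5, x6 ≥ 0.
At the optimum only black beans, kale are positive (chicken breast, tofu, tuna, quinoa = 0). The vitamin C and fibre requirements are met with equality.
Optimal quantities: black beans = 1.384 servings, kale = 1.464 servings.
Objective = 0.48·1.384 + 0.94·1.464 = 2.0405.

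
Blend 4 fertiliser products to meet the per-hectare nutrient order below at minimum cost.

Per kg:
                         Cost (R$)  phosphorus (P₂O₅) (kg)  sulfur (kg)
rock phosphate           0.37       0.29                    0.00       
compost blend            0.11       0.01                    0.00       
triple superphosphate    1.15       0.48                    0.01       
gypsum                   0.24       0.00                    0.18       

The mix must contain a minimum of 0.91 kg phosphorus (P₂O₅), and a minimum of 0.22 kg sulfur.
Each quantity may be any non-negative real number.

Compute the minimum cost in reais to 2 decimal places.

R$1.45

Let x1 = kg of rock phosphate, x2 = kg of compost blend, x3 = kg of triple superphosphate, x4 = kg of gypsum.
min 0.37x1 + 0.11x2 + 1.15x3 + 0.24x4 s.t.:
  0.29x1 + 0.01x2 + 0.48x3 ≥ 0.91   (phosphorus (P₂O₅))
  0.01x3 + 0.18x4 ≥ 0.22   (sulfur)
  x1, x2, x3, x4 ≥ 0.
The minimum-cost mix takes nothing from compost blend, triple superphosphate — only rock phosphate, gypsum. The phosphorus (P₂O₅) and sulfur requirements are met with equality.
Optimal quantities: rock phosphate = 3.138 kg, gypsum = 1.222 kg.
Cost = 0.37·3.138 + 0.24·1.222 = 1.4543.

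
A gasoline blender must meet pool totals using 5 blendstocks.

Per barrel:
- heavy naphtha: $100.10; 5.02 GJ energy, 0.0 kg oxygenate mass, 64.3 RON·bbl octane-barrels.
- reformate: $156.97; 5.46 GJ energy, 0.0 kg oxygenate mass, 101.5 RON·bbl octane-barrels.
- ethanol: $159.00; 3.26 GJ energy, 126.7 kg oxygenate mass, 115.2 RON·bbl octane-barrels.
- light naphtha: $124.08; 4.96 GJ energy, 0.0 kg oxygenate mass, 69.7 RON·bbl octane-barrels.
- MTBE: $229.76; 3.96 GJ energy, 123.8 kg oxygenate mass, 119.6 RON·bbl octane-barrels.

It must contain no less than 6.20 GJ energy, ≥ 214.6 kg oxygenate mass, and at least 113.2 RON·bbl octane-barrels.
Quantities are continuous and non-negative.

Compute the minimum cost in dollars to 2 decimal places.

$282.83

Let x1 = barrels of heavy naphtha, x2 = barrels of reformate, x3 = barrels of ethanol, x4 = barrels of light naphtha, x5 = barrels of MTBE.
min 100.1x1 + 156.97x2 + 159x3 + 124.08x4 + 229.76x5 s.t.:
  5.02x1 + 5.46x2 + 3.26x3 + 4.96x4 + 3.96x5 ≥ 6.2   (energy)
  126.7x3 + 123.8x5 ≥ 214.6   (oxygenate mass)
  64.3x1 + 101.5x2 + 115.2x3 + 69.7x4 + 119.6x5 ≥ 113.2   (octane-barrels)
  x1, x2, x3, x4, x5 ≥ 0.
The cheapest feasible vertex uses only heavy naphtha, ethanol; reformate, light naphtha, MTBE are not used. Binding constraints: energy and oxygenate mass.
So heavy naphtha = 0.135125 barrels, ethanol = 1.69376 barrels.
Total cost: 100.1·0.135125 + 159·1.69376 = 282.8339.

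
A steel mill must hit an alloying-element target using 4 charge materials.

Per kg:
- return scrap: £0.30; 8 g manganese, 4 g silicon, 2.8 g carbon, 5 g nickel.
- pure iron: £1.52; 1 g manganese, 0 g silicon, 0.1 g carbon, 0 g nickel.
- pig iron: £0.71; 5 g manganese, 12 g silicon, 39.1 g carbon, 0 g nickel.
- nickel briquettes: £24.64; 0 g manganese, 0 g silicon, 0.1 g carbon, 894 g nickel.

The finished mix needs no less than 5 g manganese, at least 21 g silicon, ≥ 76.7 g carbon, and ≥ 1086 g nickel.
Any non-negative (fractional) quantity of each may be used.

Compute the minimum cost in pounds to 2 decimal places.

£31.32

Let x1 = kg of return scrap, x2 = kg of pure iron, x3 = kg of pig iron, x4 = kg of nickel briquettes.
min 0.3x1 + 1.52x2 + 0.71x3 + 24.64x4 s.t.:
  8x1 + 1x2 + 5x3 ≥ 5   (manganese)
  4x1 + 12x3 ≥ 21   (silicon)
  2.8x1 + 0.1x2 + 39.1x3 + 0.1x4 ≥ 76.7   (carbon)
  5x1 + 894x4 ≥ 1086   (nickel)
  x1, x2, x3, x4 ≥ 0.
The cheapest feasible vertex uses only pig iron, nickel briquettes; return scrap, pure iron are not used. Binding constraints: carbon and nickel.
Optimal quantities: pig iron = 1.9585 kg, nickel briquettes = 1.2148 kg.
Cost = 0.71·1.9585 + 24.64·1.2148 = 31.3232.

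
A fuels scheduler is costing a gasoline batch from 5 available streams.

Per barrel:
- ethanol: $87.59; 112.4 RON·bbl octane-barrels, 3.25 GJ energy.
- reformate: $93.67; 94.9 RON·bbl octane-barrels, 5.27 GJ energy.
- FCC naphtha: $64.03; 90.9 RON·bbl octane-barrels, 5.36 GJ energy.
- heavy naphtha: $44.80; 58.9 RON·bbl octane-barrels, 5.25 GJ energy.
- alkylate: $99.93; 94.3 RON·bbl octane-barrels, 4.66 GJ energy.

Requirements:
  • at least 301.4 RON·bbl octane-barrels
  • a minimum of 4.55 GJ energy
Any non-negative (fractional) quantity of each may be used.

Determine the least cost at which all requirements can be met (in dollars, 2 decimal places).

Let x1 = barrels of ethanol, x2 = barrels of reformate, x3 = barrels of FCC naphtha, x4 = barrels of heavy naphtha, x5 = barrels of alkylate.
Minimize 87.59x1 + 93.67x2 + 64.03x3 + 44.8x4 + 99.93x5 with:
  112.4x1 + 94.9x2 + 90.9x3 + 58.9x4 + 94.3x5 ≥ 301.4   (octane-barrels)
  3.25x1 + 5.27x2 + 5.36x3 + 5.25x4 + 4.66x5 ≥ 4.55   (energy)
  x1, x2, x3, x4, x5 ≥ 0.
The optimal basis is {FCC naphtha}; ethanol, reformate, heavy naphtha, alkylate drop out. The octane-barrels requirement is met with equality.
Optimal quantities: FCC naphtha = 3.31573 barrels.
Total cost: 64.03·3.31573 = 212.3062.

$212.31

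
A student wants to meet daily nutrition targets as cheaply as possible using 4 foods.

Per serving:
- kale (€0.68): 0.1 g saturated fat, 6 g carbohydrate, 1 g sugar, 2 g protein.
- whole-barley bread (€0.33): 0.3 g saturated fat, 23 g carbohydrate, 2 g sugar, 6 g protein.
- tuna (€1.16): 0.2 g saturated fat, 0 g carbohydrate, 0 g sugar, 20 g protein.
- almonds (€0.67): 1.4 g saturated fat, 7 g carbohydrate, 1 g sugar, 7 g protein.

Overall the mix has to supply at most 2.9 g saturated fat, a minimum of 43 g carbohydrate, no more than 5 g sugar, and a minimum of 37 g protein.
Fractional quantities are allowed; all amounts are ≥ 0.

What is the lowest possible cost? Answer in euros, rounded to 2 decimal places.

Set it up as a linear program. Let x1 = servings of kale, x2 = servings of whole-barley bread, x3 = servings of tuna, x4 = servings of almonds.
Minimize 0.68x1 + 0.33x2 + 1.16x3 + 0.67x4 with:
  0.1x1 + 0.3x2 + 0.2x3 + 1.4x4 ≤ 2.9   (saturated fat)
  6x1 + 23x2 + 7x4 ≥ 43   (carbohydrate)
  1x1 + 2x2 + 1x4 ≤ 5   (sugar)
  2x1 + 6x2 + 20x3 + 7x4 ≥ 37   (protein)
  x1, x2, x3, x4 ≥ 0.
The minimum-cost mix takes nothing from kale, almonds — only whole-barley bread, tuna. There the sugar and protein constraints are tight.
Optimal quantities: whole-barley bread = 2.5 servings, tuna = 1.1 servings.
Hence cost = 0.33·2.5 + 1.16·1.1 = €2.1010.

€2.10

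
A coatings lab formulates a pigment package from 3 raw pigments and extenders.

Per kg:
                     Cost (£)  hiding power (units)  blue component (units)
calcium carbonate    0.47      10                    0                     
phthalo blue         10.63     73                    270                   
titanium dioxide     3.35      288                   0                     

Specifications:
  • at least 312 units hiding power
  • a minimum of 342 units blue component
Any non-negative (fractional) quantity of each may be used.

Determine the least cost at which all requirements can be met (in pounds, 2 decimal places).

This is a linear program. Let x1 = kg of calcium carbonate, x2 = kg of phthalo blue, x3 = kg of titanium dioxide.
Minimize 0.47x1 + 10.63x2 + 3.35x3 s.t.:
  10x1 + 73x2 + 288x3 ≥ 312   (hiding power)
  270x2 ≥ 342   (blue component)
  x1, x2, x3 ≥ 0.
At the optimum only phthalo blue, titanium dioxide are positive (calcium carbonate = 0). There the hiding power and blue component constraints are tight.
Optimal quantities: phthalo blue = 1.267 kg, titanium dioxide = 0.7623 kg.
Objective = 10.63·1.267 + 3.35·0.7623 = 16.0219.

£16.02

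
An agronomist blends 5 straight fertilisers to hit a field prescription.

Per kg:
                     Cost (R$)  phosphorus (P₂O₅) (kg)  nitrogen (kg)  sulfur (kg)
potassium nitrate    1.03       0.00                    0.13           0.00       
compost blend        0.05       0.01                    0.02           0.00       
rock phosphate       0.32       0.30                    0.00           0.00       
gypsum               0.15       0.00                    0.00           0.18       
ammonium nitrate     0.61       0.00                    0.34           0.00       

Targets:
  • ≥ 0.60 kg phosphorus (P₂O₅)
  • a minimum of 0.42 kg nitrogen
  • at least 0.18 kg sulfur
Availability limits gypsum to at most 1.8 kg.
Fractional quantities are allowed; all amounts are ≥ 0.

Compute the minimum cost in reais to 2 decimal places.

R$1.54

Let x1 = kg of potassium nitrate, x2 = kg of compost blend, x3 = kg of rock phosphate, x4 = kg of gypsum, x5 = kg of ammonium nitrate.
Minimise 1.03x1 + 0.05x2 + 0.32x3 + 0.15x4 + 0.61x5 s.t.:
  0.01x2 + 0.3x3 ≥ 0.6   (phosphorus (P₂O₅))
  0.13x1 + 0.02x2 + 0.34x5 ≥ 0.42   (nitrogen)
  0.18x4 ≥ 0.18   (sulfur)
  x4 ≤ 1.8
  x1, x2, x3, x4, x5 ≥ 0.
The optimal basis is {rock phosphate, gypsum, ammonium nitrate}; potassium nitrate, compost blend drop out. The phosphorus (P₂O₅), nitrogen, sulfur requirements are met with equality.
Solving gives x3 = 2, x4 = 1, x5 = 1.235.
Hence cost = 0.32·2 + 0.15·1 + 0.61·1.235 = R$1.5434.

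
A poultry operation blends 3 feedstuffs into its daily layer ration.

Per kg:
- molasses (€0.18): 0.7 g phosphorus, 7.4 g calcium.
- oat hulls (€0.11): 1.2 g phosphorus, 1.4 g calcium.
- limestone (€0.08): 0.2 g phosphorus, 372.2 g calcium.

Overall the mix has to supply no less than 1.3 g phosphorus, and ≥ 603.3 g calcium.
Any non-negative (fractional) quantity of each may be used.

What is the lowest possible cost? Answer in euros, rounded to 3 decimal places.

Let x1 = kg of molasses, x2 = kg of oat hulls, x3 = kg of limestone.
min 0.18x1 + 0.11x2 + 0.08x3 subject to:
  0.7x1 + 1.2x2 + 0.2x3 ≥ 1.3   (phosphorus)
  7.4x1 + 1.4x2 + 372.2x3 ≥ 603.3   (calcium)
  x1, x2, x3 ≥ 0.
At the optimum only oat hulls, limestone are positive (molasses = 0). The phosphorus and calcium requirements are met with equality.
So oat hulls = 0.8137 kg, limestone = 1.618 kg.
Hence cost = 0.11·0.8137 + 0.08·1.618 = €0.21895.

€0.219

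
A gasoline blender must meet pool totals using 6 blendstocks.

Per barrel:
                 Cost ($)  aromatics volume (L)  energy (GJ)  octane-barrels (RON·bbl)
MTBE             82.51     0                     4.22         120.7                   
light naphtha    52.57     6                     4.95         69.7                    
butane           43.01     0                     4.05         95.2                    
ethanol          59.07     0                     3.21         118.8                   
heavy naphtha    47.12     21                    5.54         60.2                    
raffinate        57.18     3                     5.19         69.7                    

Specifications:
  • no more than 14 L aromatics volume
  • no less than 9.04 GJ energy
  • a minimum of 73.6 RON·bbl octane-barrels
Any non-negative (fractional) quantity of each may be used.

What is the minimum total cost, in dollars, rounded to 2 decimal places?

$88.19

This is a linear program. Let x1 = barrels of MTBE, x2 = barrels of light naphtha, x3 = barrels of butane, x4 = barrels of ethanol, x5 = barrels of heavy naphtha, x6 = barrels of raffinate.
min 82.51x1 + 52.57x2 + 43.01x3 + 59.07x4 + 47.12x5 + 57.18x6 s.t.:
  6x2 + 21x5 + 3x6 ≤ 14   (aromatics volume)
  4.22x1 + 4.95x2 + 4.05x3 + 3.21x4 + 5.54x5 + 5.19x6 ≥ 9.04   (energy)
  120.7x1 + 69.7x2 + 95.2x3 + 118.8x4 + 60.2x5 + 69.7x6 ≥ 73.6   (octane-barrels)
  x1, x2, x3, x4, x5, x6 ≥ 0.
At the optimum only butane, heavy naphtha are positive (MTBE, light naphtha, ethanol, raffinate = 0). Binding constraints: aromatics volume and energy.
So butane = 1.32 barrels, heavy naphtha = 0.6667 barrels.
Objective = 43.01·1.32 + 47.12·0.6667 = 88.1881.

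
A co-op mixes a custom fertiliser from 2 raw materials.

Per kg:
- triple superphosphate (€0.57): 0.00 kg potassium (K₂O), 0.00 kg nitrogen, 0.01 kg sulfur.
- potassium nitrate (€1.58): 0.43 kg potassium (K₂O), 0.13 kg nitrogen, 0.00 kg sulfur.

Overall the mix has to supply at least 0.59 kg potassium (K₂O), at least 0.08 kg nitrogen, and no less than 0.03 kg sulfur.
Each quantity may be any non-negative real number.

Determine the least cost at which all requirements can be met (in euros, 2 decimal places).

Treat it as an LP. Let x1 = kg of triple superphosphate, x2 = kg of potassium nitrate.
Minimise 0.57x1 + 1.58x2 s.t.:
  0.43x2 ≥ 0.59   (potassium (K₂O))
  0.13x2 ≥ 0.08   (nitrogen)
  0.01x1 ≥ 0.03   (sulfur)
  x1, x2 ≥ 0.
Both inputs are positive at the optimum. The potassium (K₂O) and sulfur requirements are met with equality.
So triple superphosphate = 3 kg, potassium nitrate = 1.372 kg.
Total cost: 0.57·3 + 1.58·1.372 = 3.8778.

€3.88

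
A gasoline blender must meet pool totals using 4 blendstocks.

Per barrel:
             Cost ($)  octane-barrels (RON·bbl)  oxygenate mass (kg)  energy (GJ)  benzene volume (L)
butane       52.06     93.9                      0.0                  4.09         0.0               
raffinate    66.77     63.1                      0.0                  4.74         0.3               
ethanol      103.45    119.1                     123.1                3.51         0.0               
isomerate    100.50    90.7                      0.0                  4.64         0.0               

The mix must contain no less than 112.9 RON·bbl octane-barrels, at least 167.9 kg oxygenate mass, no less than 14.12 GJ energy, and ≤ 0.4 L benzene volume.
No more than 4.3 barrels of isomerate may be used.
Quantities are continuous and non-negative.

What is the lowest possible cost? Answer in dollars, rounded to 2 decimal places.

$259.89

Let x1 = barrels of butane, x2 = barrels of raffinate, x3 = barrels of ethanol, x4 = barrels of isomerate.
min 52.06x1 + 66.77x2 + 103.45x3 + 100.5x4 subject to:
  93.9x1 + 63.1x2 + 119.1x3 + 90.7x4 ≥ 112.9   (octane-barrels)
  123.1x3 ≥ 167.9   (oxygenate mass)
  4.09x1 + 4.74x2 + 3.51x3 + 4.64x4 ≥ 14.12   (energy)
  0.3x2 ≤ 0.4   (benzene volume)
  x4 ≤ 4.3
  x1, x2, x3, x4 ≥ 0.
The cheapest feasible vertex uses only butane, ethanol; raffinate, isomerate are not used. The oxygenate mass and energy requirements are met with equality.
That vertex is x1 = 2.2818, x3 = 1.3639.
Total cost: 52.06·2.2818 + 103.45·1.3639 = 259.8860.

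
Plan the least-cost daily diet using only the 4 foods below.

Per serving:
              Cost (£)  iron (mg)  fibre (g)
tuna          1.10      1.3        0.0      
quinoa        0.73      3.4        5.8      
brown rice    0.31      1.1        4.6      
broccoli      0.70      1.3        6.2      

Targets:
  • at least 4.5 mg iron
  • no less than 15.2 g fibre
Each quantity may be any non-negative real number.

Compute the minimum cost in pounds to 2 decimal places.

£1.17

Let x1 = servings of tuna, x2 = servings of quinoa, x3 = servings of brown rice, x4 = servings of broccoli.
Minimize 1.1x1 + 0.73x2 + 0.31x3 + 0.7x4 subject to:
  1.3x1 + 3.4x2 + 1.1x3 + 1.3x4 ≥ 4.5   (iron)
  5.8x2 + 4.6x3 + 6.2x4 ≥ 15.2   (fibre)
  x1, x2, x3, x4 ≥ 0.
The optimal basis is {quinoa, brown rice}; tuna, broccoli drop out. Binding constraints: iron and fibre.
Optimal quantities: quinoa = 0.4298 servings, brown rice = 2.762 servings.
Hence cost = 0.73·0.4298 + 0.31·2.762 = £1.1700.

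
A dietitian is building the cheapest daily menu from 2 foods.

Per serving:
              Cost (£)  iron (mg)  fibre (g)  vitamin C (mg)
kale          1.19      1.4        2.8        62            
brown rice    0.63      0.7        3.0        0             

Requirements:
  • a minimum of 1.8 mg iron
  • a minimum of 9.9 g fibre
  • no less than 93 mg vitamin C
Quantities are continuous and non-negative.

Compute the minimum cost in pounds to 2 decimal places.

£2.98

Let x1 = servings of kale, x2 = servings of brown rice.
Minimize 1.19x1 + 0.63x2 s.t.:
  1.4x1 + 0.7x2 ≥ 1.8   (iron)
  2.8x1 + 3x2 ≥ 9.9   (fibre)
  62x1 ≥ 93   (vitamin C)
  x1, x2 ≥ 0.
Both inputs are positive at the optimum. Binding constraints: fibre and vitamin C.
Solving gives x1 = 1.5, x2 = 1.9.
Total cost: 1.19·1.5 + 0.63·1.9 = 2.9820.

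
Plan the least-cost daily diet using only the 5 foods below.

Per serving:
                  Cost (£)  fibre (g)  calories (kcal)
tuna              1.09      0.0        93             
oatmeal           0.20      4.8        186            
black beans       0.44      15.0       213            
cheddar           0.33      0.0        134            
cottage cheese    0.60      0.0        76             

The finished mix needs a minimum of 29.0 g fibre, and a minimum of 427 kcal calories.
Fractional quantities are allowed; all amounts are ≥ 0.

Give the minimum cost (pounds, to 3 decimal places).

£0.858

Set it up as a linear program. Let x1 = servings of tuna, x2 = servings of oatmeal, x3 = servings of black beans, x4 = servings of cheddar, x5 = servings of cottage cheese.
Minimise 1.09x1 + 0.2x2 + 0.44x3 + 0.33x4 + 0.6x5 s.t.:
  4.8x2 + 15x3 ≥ 29   (fibre)
  93x1 + 186x2 + 213x3 + 134x4 + 76x5 ≥ 427   (calories)
  x1, x2, x3, x4, x5 ≥ 0.
The minimum-cost mix takes nothing from tuna, cheddar, cottage cheese — only oatmeal, black beans. There the fibre and calories constraints are tight.
That vertex is x2 = 0.129, x3 = 1.892.
Objective = 0.2·0.129 + 0.44·1.892 = 0.85828.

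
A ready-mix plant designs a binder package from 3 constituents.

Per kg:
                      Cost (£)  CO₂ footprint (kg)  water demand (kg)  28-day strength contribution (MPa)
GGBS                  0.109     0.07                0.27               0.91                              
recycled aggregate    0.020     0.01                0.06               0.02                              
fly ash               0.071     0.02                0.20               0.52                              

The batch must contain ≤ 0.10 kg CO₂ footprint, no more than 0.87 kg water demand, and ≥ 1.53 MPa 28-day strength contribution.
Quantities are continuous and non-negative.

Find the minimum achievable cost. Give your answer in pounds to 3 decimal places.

This is a linear program. Let x1 = kg of GGBS, x2 = kg of recycled aggregate, x3 = kg of fly ash.
min 0.109x1 + 0.02x2 + 0.071x3 s.t.:
  0.07x1 + 0.01x2 + 0.02x3 ≤ 0.1   (CO₂ footprint)
  0.27x1 + 0.06x2 + 0.2x3 ≤ 0.87   (water demand)
  0.91x1 + 0.02x2 + 0.52x3 ≥ 1.53   (28-day strength contribution)
  x1, x2, x3 ≥ 0.
The minimum-cost mix takes nothing from recycled aggregate — only GGBS, fly ash. There the CO₂ footprint and 28-day strength contribution constraints are tight.
So GGBS = 1.176 kg, fly ash = 0.8846 kg.
Total cost: 0.109·1.176 + 0.071·0.8846 = 0.19099.

£0.191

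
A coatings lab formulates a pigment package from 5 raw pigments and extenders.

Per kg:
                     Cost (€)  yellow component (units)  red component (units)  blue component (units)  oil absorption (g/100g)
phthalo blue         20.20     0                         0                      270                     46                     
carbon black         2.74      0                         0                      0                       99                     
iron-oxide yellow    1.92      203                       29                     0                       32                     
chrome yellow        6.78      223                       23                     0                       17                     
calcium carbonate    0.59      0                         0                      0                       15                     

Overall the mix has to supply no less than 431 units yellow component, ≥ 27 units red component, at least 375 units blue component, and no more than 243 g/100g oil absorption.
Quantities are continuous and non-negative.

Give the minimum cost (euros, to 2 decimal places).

This is a linear program. Let x1 = kg of phthalo blue, x2 = kg of carbon black, x3 = kg of iron-oxide yellow, x4 = kg of chrome yellow, x5 = kg of calcium carbonate.
Minimize 20.2x1 + 2.74x2 + 1.92x3 + 6.78x4 + 0.59x5 with:
  203x3 + 223x4 ≥ 431   (yellow component)
  29x3 + 23x4 ≥ 27   (red component)
  270x1 ≥ 375   (blue component)
  46x1 + 99x2 + 32x3 + 17x4 + 15x5 ≤ 243   (oil absorption)
  x1, x2, x3, x4, x5 ≥ 0.
The optimal basis is {phthalo blue, iron-oxide yellow}; carbon black, chrome yellow, calcium carbonate drop out. The yellow component and blue component requirements are met with equality.
Optimal quantities: phthalo blue = 1.389 kg, iron-oxide yellow = 2.123 kg.
Objective = 20.2·1.389 + 1.92·2.123 = 32.1340.

€32.13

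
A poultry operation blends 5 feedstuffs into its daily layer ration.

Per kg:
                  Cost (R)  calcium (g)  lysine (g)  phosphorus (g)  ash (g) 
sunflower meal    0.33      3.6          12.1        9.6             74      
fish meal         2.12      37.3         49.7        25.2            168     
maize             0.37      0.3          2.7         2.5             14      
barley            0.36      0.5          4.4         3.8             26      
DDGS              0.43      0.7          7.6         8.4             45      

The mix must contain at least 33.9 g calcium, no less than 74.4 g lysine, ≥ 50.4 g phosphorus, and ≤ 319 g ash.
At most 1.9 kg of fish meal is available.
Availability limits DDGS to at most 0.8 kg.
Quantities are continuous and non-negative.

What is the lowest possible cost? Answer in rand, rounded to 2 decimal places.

Treat it as an LP. Let x1 = kg of sunflower meal, x2 = kg of fish meal, x3 = kg of maize, x4 = kg of barley, x5 = kg of DDGS.
Minimize 0.33x1 + 2.12x2 + 0.37x3 + 0.36x4 + 0.43x5 subject to:
  3.6x1 + 37.3x2 + 0.3x3 + 0.5x4 + 0.7x5 ≥ 33.9   (calcium)
  12.1x1 + 49.7x2 + 2.7x3 + 4.4x4 + 7.6x5 ≥ 74.4   (lysine)
  9.6x1 + 25.2x2 + 2.5x3 + 3.8x4 + 8.4x5 ≥ 50.4   (phosphorus)
  74x1 + 168x2 + 14x3 + 26x4 + 45x5 ≤ 319   (ash)
  x2 ≤ 1.9
  x5 ≤ 0.8
  x1, x2, x3, x4, x5 ≥ 0.
The cheapest feasible vertex uses only fish meal, maize, DDGS; sunflower meal, barley are not used. The phosphorus, ash, the DDGS cap requirements are met with equality.
So fish meal = 1.428 kg, maize = 3.075 kg, DDGS = 0.8 kg.
Total cost: 2.12·1.428 + 0.37·3.075 + 0.43·0.8 = 4.5091.

R4.51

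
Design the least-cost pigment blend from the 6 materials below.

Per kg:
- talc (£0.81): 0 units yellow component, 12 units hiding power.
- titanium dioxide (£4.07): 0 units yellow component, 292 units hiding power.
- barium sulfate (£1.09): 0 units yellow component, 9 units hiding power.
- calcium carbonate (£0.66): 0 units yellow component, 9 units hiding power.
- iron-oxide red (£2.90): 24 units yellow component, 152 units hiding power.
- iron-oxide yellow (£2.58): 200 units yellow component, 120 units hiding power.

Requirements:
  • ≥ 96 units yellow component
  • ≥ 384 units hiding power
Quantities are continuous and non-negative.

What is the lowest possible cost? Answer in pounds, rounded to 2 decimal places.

This is a linear program. Let x1 = kg of talc, x2 = kg of titanium dioxide, x3 = kg of barium sulfate, x4 = kg of calcium carbonate, x5 = kg of iron-oxide red, x6 = kg of iron-oxide yellow.
min 0.81x1 + 4.07x2 + 1.09x3 + 0.66x4 + 2.9x5 + 2.58x6 with:
  24x5 + 200x6 ≥ 96   (yellow component)
  12x1 + 292x2 + 9x3 + 9x4 + 152x5 + 120x6 ≥ 384   (hiding power)
  x1, x2, x3, x4, x5, x6 ≥ 0.
At the optimum only titanium dioxide, iron-oxide yellow are positive (talc, barium sulfate, calcium carbonate, iron-oxide red = 0). There the yellow component and hiding power constraints are tight.
That vertex is x2 = 1.118, x6 = 0.48.
Hence cost = 4.07·1.118 + 2.58·0.48 = £5.7887.

£5.79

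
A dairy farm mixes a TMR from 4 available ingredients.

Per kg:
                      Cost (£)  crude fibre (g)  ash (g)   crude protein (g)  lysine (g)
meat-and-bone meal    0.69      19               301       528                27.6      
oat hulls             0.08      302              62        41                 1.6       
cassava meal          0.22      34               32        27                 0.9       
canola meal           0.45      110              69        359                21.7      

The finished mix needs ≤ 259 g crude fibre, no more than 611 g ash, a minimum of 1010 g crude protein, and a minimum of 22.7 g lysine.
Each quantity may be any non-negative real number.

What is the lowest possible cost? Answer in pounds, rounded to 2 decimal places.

£1.28

Let x1 = kg of meat-and-bone meal, x2 = kg of oat hulls, x3 = kg of cassava meal, x4 = kg of canola meal.
min 0.69x1 + 0.08x2 + 0.22x3 + 0.45x4 with:
  19x1 + 302x2 + 34x3 + 110x4 ≤ 259   (crude fibre)
  301x1 + 62x2 + 32x3 + 69x4 ≤ 611   (ash)
  528x1 + 41x2 + 27x3 + 359x4 ≥ 1010   (crude protein)
  27.6x1 + 1.6x2 + 0.9x3 + 21.7x4 ≥ 22.7   (lysine)
  x1, x2, x3, x4 ≥ 0.
The cheapest feasible vertex uses only meat-and-bone meal, canola meal; oat hulls, cassava meal are not used. The crude fibre and crude protein requirements are met with equality.
So meat-and-bone meal = 0.3535 kg, canola meal = 2.293 kg.
Total cost: 0.69·0.3535 + 0.45·2.293 = 1.2758.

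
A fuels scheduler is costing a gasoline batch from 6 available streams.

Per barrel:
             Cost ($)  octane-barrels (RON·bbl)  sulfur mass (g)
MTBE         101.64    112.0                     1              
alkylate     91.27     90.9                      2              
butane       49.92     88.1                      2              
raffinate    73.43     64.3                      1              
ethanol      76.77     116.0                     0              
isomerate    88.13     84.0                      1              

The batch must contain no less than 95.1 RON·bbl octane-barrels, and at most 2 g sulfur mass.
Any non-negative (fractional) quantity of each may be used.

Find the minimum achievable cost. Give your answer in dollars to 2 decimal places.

$54.55

Let x1 = barrels of MTBE, x2 = barrels of alkylate, x3 = barrels of butane, x4 = barrels of raffinate, x5 = barrels of ethanol, x6 = barrels of isomerate.
Minimise 101.64x1 + 91.27x2 + 49.92x3 + 73.43x4 + 76.77x5 + 88.13x6 with:
  112x1 + 90.9x2 + 88.1x3 + 64.3x4 + 116x5 + 84x6 ≥ 95.1   (octane-barrels)
  1x1 + 2x2 + 2x3 + 1x4 + 1x6 ≤ 2   (sulfur mass)
  x1, x2, x3, x4, x5, x6 ≥ 0.
At the optimum only butane, ethanol are positive (MTBE, alkylate, raffinate, isomerate = 0). Binding constraints: octane-barrels and sulfur mass.
So butane = 1 barrel, ethanol = 0.06034 barrels.
Hence cost = 49.92·1 + 76.77·0.06034 = $54.5523.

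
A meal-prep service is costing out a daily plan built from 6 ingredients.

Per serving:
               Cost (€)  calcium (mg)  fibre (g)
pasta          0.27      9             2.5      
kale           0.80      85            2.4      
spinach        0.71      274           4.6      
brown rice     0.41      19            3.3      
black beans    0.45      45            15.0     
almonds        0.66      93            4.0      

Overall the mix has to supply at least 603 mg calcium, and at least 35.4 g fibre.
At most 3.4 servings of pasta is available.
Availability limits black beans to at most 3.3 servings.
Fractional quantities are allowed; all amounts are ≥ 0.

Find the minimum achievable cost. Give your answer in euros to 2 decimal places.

Set it up as a linear program. Let x1 = servings of pasta, x2 = servings of kale, x3 = servings of spinach, x4 = servings of brown rice, x5 = servings of black beans, x6 = servings of almonds.
Minimize 0.27x1 + 0.8x2 + 0.71x3 + 0.41x4 + 0.45x5 + 0.66x6 subject to:
  9x1 + 85x2 + 274x3 + 19x4 + 45x5 + 93x6 ≥ 603   (calcium)
  2.5x1 + 2.4x2 + 4.6x3 + 3.3x4 + 15x5 + 4x6 ≥ 35.4   (fibre)
  x1 ≤ 3.4
  x5 ≤ 3.3
  x1, x2, x3, x4, x5, x6 ≥ 0.
The minimum-cost mix takes nothing from pasta, kale, brown rice, almonds — only spinach, black beans. The calcium and fibre requirements are met with equality.
Solving gives x3 = 1.909, x5 = 1.774.
Cost = 0.71·1.909 + 0.45·1.774 = 2.1537.

€2.15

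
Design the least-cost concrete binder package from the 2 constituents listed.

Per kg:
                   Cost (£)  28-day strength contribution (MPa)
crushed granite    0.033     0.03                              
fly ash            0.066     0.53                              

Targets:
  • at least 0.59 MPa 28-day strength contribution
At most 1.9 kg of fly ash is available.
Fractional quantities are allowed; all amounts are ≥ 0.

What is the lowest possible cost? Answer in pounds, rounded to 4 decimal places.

Let x1 = kg of crushed granite, x2 = kg of fly ash.
min 0.033x1 + 0.066x2 s.t.:
  0.03x1 + 0.53x2 ≥ 0.59   (28-day strength contribution)
  x2 ≤ 1.9
  x1, x2 ≥ 0.
The minimum-cost mix takes nothing from crushed granite — only fly ash. The 28-day strength contribution requirement is met with equality.
Solving gives x2 = 1.113.
Cost = 0.066·1.113 = 0.073458.

£0.0735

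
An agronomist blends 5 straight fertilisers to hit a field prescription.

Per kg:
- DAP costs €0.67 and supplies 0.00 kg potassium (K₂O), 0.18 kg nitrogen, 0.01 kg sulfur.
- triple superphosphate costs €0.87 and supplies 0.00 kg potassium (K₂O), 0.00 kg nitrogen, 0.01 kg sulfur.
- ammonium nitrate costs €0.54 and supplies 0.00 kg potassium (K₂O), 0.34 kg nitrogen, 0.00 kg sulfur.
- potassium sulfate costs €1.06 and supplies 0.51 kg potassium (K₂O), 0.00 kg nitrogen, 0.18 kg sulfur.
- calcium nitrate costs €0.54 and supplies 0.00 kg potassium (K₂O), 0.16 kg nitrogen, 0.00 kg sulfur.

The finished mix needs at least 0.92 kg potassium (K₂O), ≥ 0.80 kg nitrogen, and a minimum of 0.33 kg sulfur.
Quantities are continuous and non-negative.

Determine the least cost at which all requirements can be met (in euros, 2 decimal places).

Let x1 = kg of DAP, x2 = kg of triple superphosphate, x3 = kg of ammonium nitrate, x4 = kg of potassium sulfate, x5 = kg of calcium nitrate.
Minimise 0.67x1 + 0.87x2 + 0.54x3 + 1.06x4 + 0.54x5 s.t.:
  0.51x4 ≥ 0.92   (potassium (K₂O))
  0.18x1 + 0.34x3 + 0.16x5 ≥ 0.8   (nitrogen)
  0.01x1 + 0.01x2 + 0.18x4 ≥ 0.33   (sulfur)
  x1, x2, x3, x4, x5 ≥ 0.
The optimal basis is {ammonium nitrate, potassium sulfate}; DAP, triple superphosphate, calcium nitrate drop out. There the nitrogen and sulfur constraints are tight.
Optimal quantities: ammonium nitrate = 2.353 kg, potassium sulfate = 1.833 kg.
Cost = 0.54·2.353 + 1.06·1.833 = 3.2136.

€3.21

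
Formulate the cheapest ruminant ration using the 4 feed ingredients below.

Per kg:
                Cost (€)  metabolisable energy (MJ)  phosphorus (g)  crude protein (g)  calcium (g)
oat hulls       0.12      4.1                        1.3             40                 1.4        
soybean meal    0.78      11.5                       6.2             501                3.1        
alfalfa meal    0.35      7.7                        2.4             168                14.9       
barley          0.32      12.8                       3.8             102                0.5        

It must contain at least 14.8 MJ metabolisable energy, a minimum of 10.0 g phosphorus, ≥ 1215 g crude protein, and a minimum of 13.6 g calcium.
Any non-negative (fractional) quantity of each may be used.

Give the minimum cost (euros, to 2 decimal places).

This is a linear program. Let x1 = kg of oat hulls, x2 = kg of soybean meal, x3 = kg of alfalfa meal, x4 = kg of barley.
min 0.12x1 + 0.78x2 + 0.35x3 + 0.32x4 with:
  4.1x1 + 11.5x2 + 7.7x3 + 12.8x4 ≥ 14.8   (metabolisable energy)
  1.3x1 + 6.2x2 + 2.4x3 + 3.8x4 ≥ 10   (phosphorus)
  40x1 + 501x2 + 168x3 + 102x4 ≥ 1215   (crude protein)
  1.4x1 + 3.1x2 + 14.9x3 + 0.5x4 ≥ 13.6   (calcium)
  x1, x2, x3, x4 ≥ 0.
The optimal basis is {soybean meal, alfalfa meal}; oat hulls, barley drop out. Binding constraints: crude protein and calcium.
So soybean meal = 2.278 kg, alfalfa meal = 0.4388 kg.
Hence cost = 0.78·2.278 + 0.35·0.4388 = €1.9304.

€1.93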